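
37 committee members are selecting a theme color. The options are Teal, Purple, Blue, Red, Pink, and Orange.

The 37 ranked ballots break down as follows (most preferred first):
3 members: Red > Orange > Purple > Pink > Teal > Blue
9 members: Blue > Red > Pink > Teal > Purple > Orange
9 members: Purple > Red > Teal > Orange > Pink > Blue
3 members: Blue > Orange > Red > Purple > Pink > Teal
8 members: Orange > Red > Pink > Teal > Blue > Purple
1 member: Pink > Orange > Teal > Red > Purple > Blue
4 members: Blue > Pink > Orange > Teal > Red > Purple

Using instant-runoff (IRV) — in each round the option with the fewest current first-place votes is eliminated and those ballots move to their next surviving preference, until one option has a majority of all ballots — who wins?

Round 1: Teal 0, Purple 9, Blue 16, Red 3, Pink 1, Orange 8. Teal eliminated.
Round 2: Purple 9, Blue 16, Red 3, Pink 1, Orange 8. Pink eliminated.
Round 3: Purple 9, Blue 16, Red 3, Orange 9. Red eliminated.
Round 4: Purple 9, Blue 16, Orange 12. Purple eliminated.
Round 5: Blue 16, Orange 21. Orange has a majority (≥19).

Orange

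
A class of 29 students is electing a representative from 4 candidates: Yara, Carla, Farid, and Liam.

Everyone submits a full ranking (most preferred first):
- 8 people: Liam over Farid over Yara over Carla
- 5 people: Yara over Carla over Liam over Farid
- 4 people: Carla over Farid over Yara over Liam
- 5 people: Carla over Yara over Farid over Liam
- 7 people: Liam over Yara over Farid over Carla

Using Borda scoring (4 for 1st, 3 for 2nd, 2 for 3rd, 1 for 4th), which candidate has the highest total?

Yara

Yara: 8×2 + 5×4 + 4×2 + 5×3 + 7×3 = 80
Carla: 8×1 + 5×3 + 4×4 + 5×4 + 7×1 = 66
Farid: 8×3 + 5×1 + 4×3 + 5×2 + 7×2 = 65
Liam: 8×4 + 5×2 + 4×1 + 5×1 + 7×4 = 79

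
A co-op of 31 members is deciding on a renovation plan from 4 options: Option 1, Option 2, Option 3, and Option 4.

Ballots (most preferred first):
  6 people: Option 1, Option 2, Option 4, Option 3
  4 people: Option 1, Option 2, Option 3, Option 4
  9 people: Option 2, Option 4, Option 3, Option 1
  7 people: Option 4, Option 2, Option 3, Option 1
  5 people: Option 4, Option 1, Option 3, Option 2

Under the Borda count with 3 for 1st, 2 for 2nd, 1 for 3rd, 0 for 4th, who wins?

Option 2

Option 1: 6×3 + 4×3 + 9×0 + 7×0 + 5×2 = 40
Option 2: 6×2 + 4×2 + 9×3 + 7×2 + 5×0 = 61
Option 3: 6×0 + 4×1 + 9×1 + 7×1 + 5×1 = 25
Option 4: 6×1 + 4×0 + 9×2 + 7×3 + 5×3 = 60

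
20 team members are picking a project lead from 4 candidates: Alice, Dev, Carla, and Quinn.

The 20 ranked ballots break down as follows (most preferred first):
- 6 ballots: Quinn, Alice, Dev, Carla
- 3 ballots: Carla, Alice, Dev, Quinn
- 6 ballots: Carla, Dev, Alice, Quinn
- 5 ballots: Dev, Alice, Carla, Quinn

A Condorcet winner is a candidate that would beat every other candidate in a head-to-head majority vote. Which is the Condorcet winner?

Dev vs Alice: 11–9
Dev vs Carla: 11–9
Dev vs Quinn: 14–6
Dev beats every other candidate.

Dev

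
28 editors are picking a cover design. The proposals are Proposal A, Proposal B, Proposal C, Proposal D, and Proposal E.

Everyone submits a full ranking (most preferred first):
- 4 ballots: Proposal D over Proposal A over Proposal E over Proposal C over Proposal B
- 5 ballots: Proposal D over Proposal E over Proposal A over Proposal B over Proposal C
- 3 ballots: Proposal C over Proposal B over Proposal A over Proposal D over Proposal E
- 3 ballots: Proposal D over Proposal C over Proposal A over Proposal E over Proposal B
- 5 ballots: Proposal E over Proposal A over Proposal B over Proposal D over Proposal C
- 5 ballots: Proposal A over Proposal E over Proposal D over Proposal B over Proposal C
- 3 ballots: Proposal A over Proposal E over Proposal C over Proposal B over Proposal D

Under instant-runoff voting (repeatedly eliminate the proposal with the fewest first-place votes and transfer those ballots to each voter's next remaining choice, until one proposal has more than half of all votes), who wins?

Round 1: Proposal A 8, Proposal B 0, Proposal C 3, Proposal D 12, Proposal E 5. Proposal B eliminated.
Round 2: Proposal A 8, Proposal C 3, Proposal D 12, Proposal E 5. Proposal C eliminated.
Round 3: Proposal A 11, Proposal D 12, Proposal E 5. Proposal E eliminated.
Round 4: Proposal A 16, Proposal D 12. Proposal A has a majority (≥15).

Proposal A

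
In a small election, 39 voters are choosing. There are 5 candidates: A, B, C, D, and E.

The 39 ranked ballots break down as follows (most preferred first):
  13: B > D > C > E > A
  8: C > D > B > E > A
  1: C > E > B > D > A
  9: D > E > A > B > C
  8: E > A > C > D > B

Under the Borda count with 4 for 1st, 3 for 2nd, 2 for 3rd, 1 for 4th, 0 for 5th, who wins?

A: 13×0 + 8×0 + 1×0 + 9×2 + 8×3 = 42
B: 13×4 + 8×2 + 1×2 + 9×1 + 8×0 = 79
C: 13×2 + 8×4 + 1×4 + 9×0 + 8×2 = 78
D: 13×3 + 8×3 + 1×1 + 9×4 + 8×1 = 108
E: 13×1 + 8×1 + 1×3 + 9×3 + 8×4 = 83

D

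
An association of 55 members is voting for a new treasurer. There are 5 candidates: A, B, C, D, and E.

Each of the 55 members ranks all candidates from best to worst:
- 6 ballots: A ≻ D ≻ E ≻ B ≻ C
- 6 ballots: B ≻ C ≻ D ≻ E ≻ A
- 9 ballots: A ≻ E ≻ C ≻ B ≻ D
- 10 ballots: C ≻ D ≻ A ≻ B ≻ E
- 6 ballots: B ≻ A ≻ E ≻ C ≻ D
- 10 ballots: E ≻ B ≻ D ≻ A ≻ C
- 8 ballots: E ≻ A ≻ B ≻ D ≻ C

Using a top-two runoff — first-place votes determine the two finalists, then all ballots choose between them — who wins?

A

Round 1 first-place votes: A 15, B 12, C 10, D 0, E 18. E and A advance.
Runoff: E is ranked above A on 24 ballots, A above E on 31.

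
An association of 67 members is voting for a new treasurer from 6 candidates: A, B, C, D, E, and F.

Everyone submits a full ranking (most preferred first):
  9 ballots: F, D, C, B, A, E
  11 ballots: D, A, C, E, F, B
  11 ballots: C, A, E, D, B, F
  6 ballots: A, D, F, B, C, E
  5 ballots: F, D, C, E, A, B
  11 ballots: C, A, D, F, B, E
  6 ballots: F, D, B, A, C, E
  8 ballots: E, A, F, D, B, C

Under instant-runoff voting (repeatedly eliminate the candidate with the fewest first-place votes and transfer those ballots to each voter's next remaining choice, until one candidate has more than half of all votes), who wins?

Round 1: A 6, B 0, C 22, D 11, E 8, F 20. B eliminated.
Round 2: A 6, C 22, D 11, E 8, F 20. A eliminated.
Round 3: C 22, D 17, E 8, F 20. E eliminated.
Round 4: C 22, D 17, F 28. D eliminated.
Round 5: C 33, F 34. F has a majority (≥34).

F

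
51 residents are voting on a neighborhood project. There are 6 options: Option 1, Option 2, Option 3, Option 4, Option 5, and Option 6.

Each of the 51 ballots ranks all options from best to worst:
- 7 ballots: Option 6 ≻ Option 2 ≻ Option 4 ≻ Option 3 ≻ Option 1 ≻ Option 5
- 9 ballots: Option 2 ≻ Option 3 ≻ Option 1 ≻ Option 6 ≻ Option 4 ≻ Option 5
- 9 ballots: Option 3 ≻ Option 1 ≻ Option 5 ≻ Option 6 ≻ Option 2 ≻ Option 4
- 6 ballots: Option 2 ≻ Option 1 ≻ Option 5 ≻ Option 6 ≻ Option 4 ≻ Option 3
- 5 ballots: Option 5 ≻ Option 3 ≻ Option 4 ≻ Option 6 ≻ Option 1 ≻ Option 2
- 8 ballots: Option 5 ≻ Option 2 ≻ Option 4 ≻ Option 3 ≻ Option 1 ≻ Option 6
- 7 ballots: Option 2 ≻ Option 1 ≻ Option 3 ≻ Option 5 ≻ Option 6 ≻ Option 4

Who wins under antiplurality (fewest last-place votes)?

Option 1

Last-place votes: Option 1 0, Option 2 5, Option 3 6, Option 4 16, Option 5 16, Option 6 8.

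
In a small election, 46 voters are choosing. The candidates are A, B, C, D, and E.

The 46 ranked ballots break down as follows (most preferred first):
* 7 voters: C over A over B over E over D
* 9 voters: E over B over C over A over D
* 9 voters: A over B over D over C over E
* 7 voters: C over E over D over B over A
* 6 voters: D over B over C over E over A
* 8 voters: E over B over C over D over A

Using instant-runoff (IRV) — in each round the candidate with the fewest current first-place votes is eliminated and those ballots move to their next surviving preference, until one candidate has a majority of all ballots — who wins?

C

Round 1: A 9, B 0, C 14, D 6, E 17. B eliminated.
Round 2: A 9, C 14, D 6, E 17. D eliminated.
Round 3: A 9, C 20, E 17. A eliminated.
Round 4: C 29, E 17. C has a majority (≥24).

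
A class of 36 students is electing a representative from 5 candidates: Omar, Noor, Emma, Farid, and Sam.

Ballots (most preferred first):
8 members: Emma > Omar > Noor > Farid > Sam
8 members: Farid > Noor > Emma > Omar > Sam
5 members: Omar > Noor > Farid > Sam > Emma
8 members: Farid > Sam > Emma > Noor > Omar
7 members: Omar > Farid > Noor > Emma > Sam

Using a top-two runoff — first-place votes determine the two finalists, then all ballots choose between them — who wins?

Omar

Round 1 first-place votes: Omar 12, Noor 0, Emma 8, Farid 16, Sam 0. Farid and Omar advance.
Runoff: Farid is ranked above Omar on 16 ballots, Omar above Farid on 20.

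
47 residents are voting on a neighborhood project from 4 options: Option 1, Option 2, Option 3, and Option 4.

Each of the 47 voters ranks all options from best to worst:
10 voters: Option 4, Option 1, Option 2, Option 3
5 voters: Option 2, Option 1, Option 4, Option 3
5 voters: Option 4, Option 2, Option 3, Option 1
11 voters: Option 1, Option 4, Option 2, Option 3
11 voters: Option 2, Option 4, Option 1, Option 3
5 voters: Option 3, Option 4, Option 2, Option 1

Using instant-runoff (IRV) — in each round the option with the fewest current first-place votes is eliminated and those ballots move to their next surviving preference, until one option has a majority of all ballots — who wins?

Round 1: Option 1 11, Option 2 16, Option 3 5, Option 4 15. Option 3 eliminated.
Round 2: Option 1 11, Option 2 16, Option 4 20. Option 1 eliminated.
Round 3: Option 2 16, Option 4 31. Option 4 has a majority (≥24).

Option 4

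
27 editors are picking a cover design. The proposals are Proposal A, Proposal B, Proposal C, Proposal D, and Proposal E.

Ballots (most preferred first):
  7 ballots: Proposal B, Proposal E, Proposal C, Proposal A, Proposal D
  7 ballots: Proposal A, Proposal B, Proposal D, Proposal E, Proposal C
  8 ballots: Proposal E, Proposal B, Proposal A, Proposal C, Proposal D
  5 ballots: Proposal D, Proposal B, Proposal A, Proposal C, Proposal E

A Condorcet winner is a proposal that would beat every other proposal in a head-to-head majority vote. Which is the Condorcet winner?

Proposal B

Proposal B vs Proposal A: 20–7
Proposal B vs Proposal C: 27–0
Proposal B vs Proposal D: 22–5
Proposal B vs Proposal E: 19–8
Proposal B beats every other proposal.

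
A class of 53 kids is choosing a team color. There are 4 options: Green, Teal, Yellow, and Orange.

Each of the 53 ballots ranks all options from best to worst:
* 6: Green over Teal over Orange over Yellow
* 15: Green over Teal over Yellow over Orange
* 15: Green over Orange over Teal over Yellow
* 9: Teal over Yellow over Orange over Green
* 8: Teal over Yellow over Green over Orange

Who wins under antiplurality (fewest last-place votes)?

Teal

Last-place votes: Green 9, Teal 0, Yellow 21, Orange 23.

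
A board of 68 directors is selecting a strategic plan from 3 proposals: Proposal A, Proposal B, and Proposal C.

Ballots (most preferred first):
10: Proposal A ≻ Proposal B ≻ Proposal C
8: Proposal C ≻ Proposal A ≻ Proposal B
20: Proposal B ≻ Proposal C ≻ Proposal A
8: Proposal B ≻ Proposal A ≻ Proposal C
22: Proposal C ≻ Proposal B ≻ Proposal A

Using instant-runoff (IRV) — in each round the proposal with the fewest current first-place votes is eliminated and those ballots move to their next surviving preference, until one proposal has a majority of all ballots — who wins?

Round 1: Proposal A 10, Proposal B 28, Proposal C 30. Proposal A eliminated.
Round 2: Proposal B 38, Proposal C 30. Proposal B has a majority (≥35).

Proposal B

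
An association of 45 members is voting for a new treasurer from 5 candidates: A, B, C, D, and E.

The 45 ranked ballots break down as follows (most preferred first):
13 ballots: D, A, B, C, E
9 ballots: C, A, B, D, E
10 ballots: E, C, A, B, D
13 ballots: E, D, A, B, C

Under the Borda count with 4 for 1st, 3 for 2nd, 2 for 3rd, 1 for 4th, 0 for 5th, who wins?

A

A: 13×3 + 9×3 + 10×2 + 13×2 = 112
B: 13×2 + 9×2 + 10×1 + 13×1 = 67
C: 13×1 + 9×4 + 10×3 + 13×0 = 79
D: 13×4 + 9×1 + 10×0 + 13×3 = 100
E: 13×0 + 9×0 + 10×4 + 13×4 = 92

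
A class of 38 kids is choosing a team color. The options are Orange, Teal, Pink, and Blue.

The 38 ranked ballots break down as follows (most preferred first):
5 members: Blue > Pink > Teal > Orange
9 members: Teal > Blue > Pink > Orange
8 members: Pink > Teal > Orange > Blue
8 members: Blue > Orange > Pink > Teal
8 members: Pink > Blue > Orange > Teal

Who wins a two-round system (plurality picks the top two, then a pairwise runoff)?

Blue

Round 1 first-place votes: Orange 0, Teal 9, Pink 16, Blue 13. Pink and Blue advance.
Runoff: Pink is ranked above Blue on 16 ballots, Blue above Pink on 22.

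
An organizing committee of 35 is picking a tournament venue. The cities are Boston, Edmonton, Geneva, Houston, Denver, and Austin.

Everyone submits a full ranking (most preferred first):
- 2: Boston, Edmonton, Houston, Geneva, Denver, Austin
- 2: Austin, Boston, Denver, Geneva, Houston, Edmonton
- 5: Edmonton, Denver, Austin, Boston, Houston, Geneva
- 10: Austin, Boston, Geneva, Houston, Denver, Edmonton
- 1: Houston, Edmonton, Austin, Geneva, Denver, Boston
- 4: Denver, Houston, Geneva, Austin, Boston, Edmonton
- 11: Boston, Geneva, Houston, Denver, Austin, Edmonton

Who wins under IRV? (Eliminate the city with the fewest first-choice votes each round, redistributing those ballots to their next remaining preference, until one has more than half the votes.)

Austin

Round 1: Boston 13, Edmonton 5, Geneva 0, Houston 1, Denver 4, Austin 12. Geneva eliminated.
Round 2: Boston 13, Edmonton 5, Houston 1, Denver 4, Austin 12. Houston eliminated.
Round 3: Boston 13, Edmonton 6, Denver 4, Austin 12. Denver eliminated.
Round 4: Boston 13, Edmonton 6, Austin 16. Edmonton eliminated.
Round 5: Boston 13, Austin 22. Austin has a majority (≥18).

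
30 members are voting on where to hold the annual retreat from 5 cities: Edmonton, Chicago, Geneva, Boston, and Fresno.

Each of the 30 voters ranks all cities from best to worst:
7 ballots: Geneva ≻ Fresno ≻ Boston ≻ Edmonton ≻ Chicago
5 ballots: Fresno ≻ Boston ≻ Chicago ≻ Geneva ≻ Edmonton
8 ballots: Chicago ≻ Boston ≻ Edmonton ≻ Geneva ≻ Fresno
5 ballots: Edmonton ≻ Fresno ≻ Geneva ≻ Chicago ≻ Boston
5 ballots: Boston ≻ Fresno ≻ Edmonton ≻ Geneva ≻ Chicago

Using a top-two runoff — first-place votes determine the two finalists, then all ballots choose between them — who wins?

Round 1 first-place votes: Edmonton 5, Chicago 8, Geneva 7, Boston 5, Fresno 5. Chicago and Geneva advance.
Runoff: Chicago is ranked above Geneva on 13 ballots, Geneva above Chicago on 17.

Geneva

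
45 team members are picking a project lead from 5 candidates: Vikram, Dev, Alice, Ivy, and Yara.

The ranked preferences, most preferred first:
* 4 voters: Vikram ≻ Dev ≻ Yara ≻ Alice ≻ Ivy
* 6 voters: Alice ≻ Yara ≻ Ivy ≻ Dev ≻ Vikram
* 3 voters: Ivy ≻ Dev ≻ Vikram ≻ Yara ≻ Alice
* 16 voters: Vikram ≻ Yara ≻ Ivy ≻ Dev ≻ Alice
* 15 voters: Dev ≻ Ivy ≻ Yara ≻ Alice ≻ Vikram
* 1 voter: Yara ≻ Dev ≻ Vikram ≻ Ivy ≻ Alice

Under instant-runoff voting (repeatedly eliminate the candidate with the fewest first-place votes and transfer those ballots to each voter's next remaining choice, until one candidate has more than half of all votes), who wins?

Round 1: Vikram 20, Dev 15, Alice 6, Ivy 3, Yara 1. Yara eliminated.
Round 2: Vikram 20, Dev 16, Alice 6, Ivy 3. Ivy eliminated.
Round 3: Vikram 20, Dev 19, Alice 6. Alice eliminated.
Round 4: Vikram 20, Dev 25. Dev has a majority (≥23).

Dev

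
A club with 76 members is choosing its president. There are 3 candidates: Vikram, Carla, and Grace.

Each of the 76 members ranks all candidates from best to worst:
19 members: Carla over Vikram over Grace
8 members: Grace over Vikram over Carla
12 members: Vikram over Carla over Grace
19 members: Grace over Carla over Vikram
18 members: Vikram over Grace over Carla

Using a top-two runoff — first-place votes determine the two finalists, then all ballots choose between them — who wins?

Vikram

Round 1 first-place votes: Vikram 30, Carla 19, Grace 27. Vikram and Grace advance.
Runoff: Vikram is ranked above Grace on 49 ballots, Grace above Vikram on 27.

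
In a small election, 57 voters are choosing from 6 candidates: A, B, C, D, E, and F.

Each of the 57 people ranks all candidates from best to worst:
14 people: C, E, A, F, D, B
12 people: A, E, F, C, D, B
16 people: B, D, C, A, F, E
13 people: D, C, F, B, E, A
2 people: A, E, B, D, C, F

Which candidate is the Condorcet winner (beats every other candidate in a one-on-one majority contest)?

D

D vs A: 29–28
D vs B: 39–18
D vs C: 31–26
D vs E: 29–28
D vs F: 31–26
D beats every other candidate.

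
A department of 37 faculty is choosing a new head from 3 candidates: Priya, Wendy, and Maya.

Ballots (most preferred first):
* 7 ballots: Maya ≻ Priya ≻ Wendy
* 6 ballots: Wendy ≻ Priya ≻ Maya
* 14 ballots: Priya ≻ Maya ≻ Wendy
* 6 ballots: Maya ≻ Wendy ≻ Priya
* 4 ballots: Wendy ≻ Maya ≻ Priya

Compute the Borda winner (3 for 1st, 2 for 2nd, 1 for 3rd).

Priya: 7×2 + 6×2 + 14×3 + 6×1 + 4×1 = 78
Wendy: 7×1 + 6×3 + 14×1 + 6×2 + 4×3 = 63
Maya: 7×3 + 6×1 + 14×2 + 6×3 + 4×2 = 81

Maya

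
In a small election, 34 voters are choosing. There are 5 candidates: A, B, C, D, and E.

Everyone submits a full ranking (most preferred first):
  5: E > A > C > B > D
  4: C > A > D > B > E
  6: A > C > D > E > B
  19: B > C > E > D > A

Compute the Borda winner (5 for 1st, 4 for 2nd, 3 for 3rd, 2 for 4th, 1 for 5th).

C

A: 5×4 + 4×4 + 6×5 + 19×1 = 85
B: 5×2 + 4×2 + 6×1 + 19×5 = 119
C: 5×3 + 4×5 + 6×4 + 19×4 = 135
D: 5×1 + 4×3 + 6×3 + 19×2 = 73
E: 5×5 + 4×1 + 6×2 + 19×3 = 98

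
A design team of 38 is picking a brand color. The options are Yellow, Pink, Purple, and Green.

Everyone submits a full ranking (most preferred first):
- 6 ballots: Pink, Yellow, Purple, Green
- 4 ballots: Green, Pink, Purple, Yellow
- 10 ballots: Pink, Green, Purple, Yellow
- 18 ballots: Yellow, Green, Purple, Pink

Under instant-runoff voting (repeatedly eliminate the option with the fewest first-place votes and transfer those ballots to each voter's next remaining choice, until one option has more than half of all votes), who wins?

Pink

Round 1: Yellow 18, Pink 16, Purple 0, Green 4. Purple eliminated.
Round 2: Yellow 18, Pink 16, Green 4. Green eliminated.
Round 3: Yellow 18, Pink 20. Pink has a majority (≥20).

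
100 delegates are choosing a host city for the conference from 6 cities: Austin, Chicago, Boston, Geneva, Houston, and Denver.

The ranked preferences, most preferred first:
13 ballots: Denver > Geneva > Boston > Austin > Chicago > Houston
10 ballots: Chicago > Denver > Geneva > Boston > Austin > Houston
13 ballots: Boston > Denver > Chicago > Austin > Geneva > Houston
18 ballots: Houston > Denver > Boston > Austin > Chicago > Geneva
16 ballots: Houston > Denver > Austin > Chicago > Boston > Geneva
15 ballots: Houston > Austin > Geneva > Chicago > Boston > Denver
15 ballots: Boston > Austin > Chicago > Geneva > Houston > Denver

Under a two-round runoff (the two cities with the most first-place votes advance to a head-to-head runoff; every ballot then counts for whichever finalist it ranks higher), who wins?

Round 1 first-place votes: Austin 0, Chicago 10, Boston 28, Geneva 0, Houston 49, Denver 13. Houston and Boston advance.
Runoff: Houston is ranked above Boston on 49 ballots, Boston above Houston on 51.

Boston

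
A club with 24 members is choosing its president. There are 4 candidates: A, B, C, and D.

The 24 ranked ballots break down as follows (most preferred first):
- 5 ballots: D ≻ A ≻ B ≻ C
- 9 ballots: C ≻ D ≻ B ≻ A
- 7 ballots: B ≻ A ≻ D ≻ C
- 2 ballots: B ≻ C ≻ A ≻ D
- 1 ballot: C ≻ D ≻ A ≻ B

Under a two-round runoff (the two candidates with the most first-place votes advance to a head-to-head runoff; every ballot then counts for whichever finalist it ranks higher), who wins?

B

Round 1 first-place votes: A 0, B 9, C 10, D 5. C and B advance.
Runoff: C is ranked above B on 10 ballots, B above C on 14.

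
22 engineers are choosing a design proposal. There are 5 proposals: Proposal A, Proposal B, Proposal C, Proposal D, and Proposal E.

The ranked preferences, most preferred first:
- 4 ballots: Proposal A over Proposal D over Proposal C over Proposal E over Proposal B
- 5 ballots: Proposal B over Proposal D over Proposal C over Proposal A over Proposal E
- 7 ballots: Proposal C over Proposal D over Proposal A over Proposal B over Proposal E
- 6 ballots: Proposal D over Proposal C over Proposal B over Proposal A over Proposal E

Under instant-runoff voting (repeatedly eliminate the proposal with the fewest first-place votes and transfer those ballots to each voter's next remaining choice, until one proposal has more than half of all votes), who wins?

Round 1: Proposal A 4, Proposal B 5, Proposal C 7, Proposal D 6, Proposal E 0. Proposal E eliminated.
Round 2: Proposal A 4, Proposal B 5, Proposal C 7, Proposal D 6. Proposal A eliminated.
Round 3: Proposal B 5, Proposal C 7, Proposal D 10. Proposal B eliminated.
Round 4: Proposal C 7, Proposal D 15. Proposal D has a majority (≥12).

Proposal D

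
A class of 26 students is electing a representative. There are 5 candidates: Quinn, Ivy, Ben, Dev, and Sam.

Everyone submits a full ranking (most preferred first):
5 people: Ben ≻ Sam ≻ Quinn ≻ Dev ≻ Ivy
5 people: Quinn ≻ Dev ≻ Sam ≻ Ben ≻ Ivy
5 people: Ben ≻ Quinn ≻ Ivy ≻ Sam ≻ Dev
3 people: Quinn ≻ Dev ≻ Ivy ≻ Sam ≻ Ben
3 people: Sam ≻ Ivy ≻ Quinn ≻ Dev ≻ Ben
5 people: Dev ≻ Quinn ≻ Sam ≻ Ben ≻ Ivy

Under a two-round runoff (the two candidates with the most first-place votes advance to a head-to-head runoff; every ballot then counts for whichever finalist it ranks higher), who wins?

Quinn

Round 1 first-place votes: Quinn 8, Ivy 0, Ben 10, Dev 5, Sam 3. Ben and Quinn advance.
Runoff: Ben is ranked above Quinn on 10 ballots, Quinn above Ben on 16.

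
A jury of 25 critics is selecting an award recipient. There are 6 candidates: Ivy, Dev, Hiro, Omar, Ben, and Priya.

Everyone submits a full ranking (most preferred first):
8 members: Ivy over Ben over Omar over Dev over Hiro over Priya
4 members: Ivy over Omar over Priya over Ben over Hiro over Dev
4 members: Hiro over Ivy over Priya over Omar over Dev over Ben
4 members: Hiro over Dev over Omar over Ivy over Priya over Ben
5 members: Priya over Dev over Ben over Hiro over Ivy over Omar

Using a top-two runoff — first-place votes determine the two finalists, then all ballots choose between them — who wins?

Round 1 first-place votes: Ivy 12, Dev 0, Hiro 8, Omar 0, Ben 0, Priya 5. Ivy and Hiro advance.
Runoff: Ivy is ranked above Hiro on 12 ballots, Hiro above Ivy on 13.

Hiro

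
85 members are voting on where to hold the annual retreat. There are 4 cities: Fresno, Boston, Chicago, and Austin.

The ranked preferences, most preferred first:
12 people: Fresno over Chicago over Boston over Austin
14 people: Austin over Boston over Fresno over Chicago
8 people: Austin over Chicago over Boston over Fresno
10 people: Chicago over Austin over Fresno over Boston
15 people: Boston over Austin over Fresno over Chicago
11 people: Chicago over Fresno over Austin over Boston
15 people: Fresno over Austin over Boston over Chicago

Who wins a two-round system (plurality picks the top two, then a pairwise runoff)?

Round 1 first-place votes: Fresno 27, Boston 15, Chicago 21, Austin 22. Fresno and Austin advance.
Runoff: Fresno is ranked above Austin on 38 ballots, Austin above Fresno on 47.

Austin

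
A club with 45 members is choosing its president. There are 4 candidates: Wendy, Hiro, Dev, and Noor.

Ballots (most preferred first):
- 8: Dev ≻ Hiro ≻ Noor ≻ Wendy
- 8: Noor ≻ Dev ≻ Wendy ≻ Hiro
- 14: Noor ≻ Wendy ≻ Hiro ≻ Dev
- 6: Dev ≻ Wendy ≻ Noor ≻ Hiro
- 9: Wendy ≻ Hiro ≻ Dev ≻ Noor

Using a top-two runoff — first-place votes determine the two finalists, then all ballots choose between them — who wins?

Dev

Round 1 first-place votes: Wendy 9, Hiro 0, Dev 14, Noor 22. Noor and Dev advance.
Runoff: Noor is ranked above Dev on 22 ballots, Dev above Noor on 23.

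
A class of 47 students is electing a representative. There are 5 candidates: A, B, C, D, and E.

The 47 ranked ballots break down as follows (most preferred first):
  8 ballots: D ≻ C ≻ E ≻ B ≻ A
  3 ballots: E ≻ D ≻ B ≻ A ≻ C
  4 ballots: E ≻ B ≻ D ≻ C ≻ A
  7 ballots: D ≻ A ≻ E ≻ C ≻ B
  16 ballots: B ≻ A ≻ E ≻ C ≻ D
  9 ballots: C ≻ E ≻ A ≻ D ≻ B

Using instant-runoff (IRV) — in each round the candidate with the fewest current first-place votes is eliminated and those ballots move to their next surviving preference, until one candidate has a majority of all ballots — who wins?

D

Round 1: A 0, B 16, C 9, D 15, E 7. A eliminated.
Round 2: B 16, C 9, D 15, E 7. E eliminated.
Round 3: B 20, C 9, D 18. C eliminated.
Round 4: B 20, D 27. D has a majority (≥24).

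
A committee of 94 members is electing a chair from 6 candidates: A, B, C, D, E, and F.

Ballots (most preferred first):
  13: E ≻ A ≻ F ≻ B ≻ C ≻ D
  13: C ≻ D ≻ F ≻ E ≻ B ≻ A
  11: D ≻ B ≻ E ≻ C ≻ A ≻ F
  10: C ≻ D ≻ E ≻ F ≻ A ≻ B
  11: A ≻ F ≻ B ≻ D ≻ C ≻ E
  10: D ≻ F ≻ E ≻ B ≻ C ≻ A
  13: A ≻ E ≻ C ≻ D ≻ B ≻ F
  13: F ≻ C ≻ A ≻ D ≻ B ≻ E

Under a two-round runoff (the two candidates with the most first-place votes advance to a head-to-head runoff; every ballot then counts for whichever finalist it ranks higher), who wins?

C

Round 1 first-place votes: A 24, B 0, C 23, D 21, E 13, F 13. A and C advance.
Runoff: A is ranked above C on 37 ballots, C above A on 57.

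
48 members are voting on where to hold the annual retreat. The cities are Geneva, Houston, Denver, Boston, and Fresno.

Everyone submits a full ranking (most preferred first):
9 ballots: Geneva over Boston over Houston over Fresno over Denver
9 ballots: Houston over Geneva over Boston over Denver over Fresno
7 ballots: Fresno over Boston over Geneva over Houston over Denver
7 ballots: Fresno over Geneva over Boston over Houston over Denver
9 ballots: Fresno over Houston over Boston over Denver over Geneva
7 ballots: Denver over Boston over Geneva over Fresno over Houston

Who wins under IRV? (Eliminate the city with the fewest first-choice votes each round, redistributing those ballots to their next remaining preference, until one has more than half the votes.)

Geneva

Round 1: Geneva 9, Houston 9, Denver 7, Boston 0, Fresno 23. Boston eliminated.
Round 2: Geneva 9, Houston 9, Denver 7, Fresno 23. Denver eliminated.
Round 3: Geneva 16, Houston 9, Fresno 23. Houston eliminated.
Round 4: Geneva 25, Fresno 23. Geneva has a majority (≥25).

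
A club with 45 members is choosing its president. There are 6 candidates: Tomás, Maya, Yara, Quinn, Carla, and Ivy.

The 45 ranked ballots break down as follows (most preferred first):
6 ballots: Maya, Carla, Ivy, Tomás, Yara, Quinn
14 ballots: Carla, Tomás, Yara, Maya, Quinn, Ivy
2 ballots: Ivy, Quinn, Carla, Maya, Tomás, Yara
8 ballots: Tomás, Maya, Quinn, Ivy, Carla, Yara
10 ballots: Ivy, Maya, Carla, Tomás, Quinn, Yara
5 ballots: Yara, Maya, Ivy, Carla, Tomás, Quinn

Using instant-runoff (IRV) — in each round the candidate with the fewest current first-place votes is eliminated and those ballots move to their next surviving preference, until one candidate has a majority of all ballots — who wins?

Round 1: Tomás 8, Maya 6, Yara 5, Quinn 0, Carla 14, Ivy 12. Quinn eliminated.
Round 2: Tomás 8, Maya 6, Yara 5, Carla 14, Ivy 12. Yara eliminated.
Round 3: Tomás 8, Maya 11, Carla 14, Ivy 12. Tomás eliminated.
Round 4: Maya 19, Carla 14, Ivy 12. Ivy eliminated.
Round 5: Maya 29, Carla 16. Maya has a majority (≥23).

Maya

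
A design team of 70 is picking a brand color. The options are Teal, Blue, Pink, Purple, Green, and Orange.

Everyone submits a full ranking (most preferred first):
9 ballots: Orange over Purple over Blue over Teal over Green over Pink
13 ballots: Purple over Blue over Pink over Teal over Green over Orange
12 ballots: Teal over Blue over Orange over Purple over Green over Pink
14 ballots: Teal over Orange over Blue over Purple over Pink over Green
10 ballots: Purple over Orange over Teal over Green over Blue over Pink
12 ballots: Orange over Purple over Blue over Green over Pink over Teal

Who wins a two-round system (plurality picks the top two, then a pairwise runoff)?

Round 1 first-place votes: Teal 26, Blue 0, Pink 0, Purple 23, Green 0, Orange 21. Teal and Purple advance.
Runoff: Teal is ranked above Purple on 26 ballots, Purple above Teal on 44.

Purple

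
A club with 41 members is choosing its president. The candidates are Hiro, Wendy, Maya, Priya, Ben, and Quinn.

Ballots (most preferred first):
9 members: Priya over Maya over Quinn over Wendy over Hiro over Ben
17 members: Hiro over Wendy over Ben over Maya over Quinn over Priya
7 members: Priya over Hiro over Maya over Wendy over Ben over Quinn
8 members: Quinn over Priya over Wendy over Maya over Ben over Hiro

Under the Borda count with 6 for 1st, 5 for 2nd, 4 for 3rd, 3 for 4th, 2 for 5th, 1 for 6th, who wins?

Wendy

Hiro: 9×2 + 17×6 + 7×5 + 8×1 = 163
Wendy: 9×3 + 17×5 + 7×3 + 8×4 = 165
Maya: 9×5 + 17×3 + 7×4 + 8×3 = 148
Priya: 9×6 + 17×1 + 7×6 + 8×5 = 153
Ben: 9×1 + 17×4 + 7×2 + 8×2 = 107
Quinn: 9×4 + 17×2 + 7×1 + 8×6 = 125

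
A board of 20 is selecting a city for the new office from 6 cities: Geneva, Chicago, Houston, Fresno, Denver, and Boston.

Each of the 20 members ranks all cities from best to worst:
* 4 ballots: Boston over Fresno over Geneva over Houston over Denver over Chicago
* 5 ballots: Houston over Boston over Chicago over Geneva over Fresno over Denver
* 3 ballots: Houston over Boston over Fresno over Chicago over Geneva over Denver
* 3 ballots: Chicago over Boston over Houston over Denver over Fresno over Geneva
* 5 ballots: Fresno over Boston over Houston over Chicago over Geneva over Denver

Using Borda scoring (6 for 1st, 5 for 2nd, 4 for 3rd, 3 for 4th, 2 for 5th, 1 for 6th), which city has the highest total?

Boston

Geneva: 4×4 + 5×3 + 3×2 + 3×1 + 5×2 = 50
Chicago: 4×1 + 5×4 + 3×3 + 3×6 + 5×3 = 66
Houston: 4×3 + 5×6 + 3×6 + 3×4 + 5×4 = 92
Fresno: 4×5 + 5×2 + 3×4 + 3×2 + 5×6 = 78
Denver: 4×2 + 5×1 + 3×1 + 3×3 + 5×1 = 30
Boston: 4×6 + 5×5 + 3×5 + 3×5 + 5×5 = 104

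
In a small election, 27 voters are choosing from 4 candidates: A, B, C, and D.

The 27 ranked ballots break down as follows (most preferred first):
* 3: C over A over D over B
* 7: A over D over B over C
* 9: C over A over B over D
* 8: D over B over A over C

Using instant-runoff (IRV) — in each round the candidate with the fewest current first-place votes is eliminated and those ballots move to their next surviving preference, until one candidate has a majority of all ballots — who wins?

Round 1: A 7, B 0, C 12, D 8. B eliminated.
Round 2: A 7, C 12, D 8. A eliminated.
Round 3: C 12, D 15. D has a majority (≥14).

D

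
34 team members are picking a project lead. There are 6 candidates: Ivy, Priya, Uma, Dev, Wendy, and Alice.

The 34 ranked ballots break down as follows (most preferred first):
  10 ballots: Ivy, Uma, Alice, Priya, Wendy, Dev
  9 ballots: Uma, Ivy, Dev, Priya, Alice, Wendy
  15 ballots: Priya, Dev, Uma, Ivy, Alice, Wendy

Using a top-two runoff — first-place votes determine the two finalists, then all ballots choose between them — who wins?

Ivy

Round 1 first-place votes: Ivy 10, Priya 15, Uma 9, Dev 0, Wendy 0, Alice 0. Priya and Ivy advance.
Runoff: Priya is ranked above Ivy on 15 ballots, Ivy above Priya on 19.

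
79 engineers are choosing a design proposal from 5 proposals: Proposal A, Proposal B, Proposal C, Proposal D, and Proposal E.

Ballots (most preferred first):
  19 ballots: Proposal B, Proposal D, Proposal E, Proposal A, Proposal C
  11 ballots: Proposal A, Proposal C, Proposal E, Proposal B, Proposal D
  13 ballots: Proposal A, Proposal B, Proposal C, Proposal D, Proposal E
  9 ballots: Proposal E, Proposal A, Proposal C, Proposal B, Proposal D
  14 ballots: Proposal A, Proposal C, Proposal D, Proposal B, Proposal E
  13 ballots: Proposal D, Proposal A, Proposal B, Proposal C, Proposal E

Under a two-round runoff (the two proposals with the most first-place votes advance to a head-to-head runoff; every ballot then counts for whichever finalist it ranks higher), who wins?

Round 1 first-place votes: Proposal A 38, Proposal B 19, Proposal C 0, Proposal D 13, Proposal E 9. Proposal A and Proposal B advance.
Runoff: Proposal A is ranked above Proposal B on 60 ballots, Proposal B above Proposal A on 19.

Proposal A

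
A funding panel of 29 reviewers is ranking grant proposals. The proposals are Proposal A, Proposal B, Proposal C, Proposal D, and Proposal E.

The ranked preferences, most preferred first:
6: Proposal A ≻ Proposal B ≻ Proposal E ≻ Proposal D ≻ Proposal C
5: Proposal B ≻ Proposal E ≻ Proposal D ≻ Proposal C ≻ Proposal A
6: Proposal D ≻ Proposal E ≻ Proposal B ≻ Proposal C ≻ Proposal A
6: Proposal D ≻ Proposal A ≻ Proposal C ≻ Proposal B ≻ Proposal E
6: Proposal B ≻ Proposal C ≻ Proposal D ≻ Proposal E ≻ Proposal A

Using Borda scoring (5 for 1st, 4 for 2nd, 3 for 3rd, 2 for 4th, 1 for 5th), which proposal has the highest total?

Proposal B

Proposal A: 6×5 + 5×1 + 6×1 + 6×4 + 6×1 = 71
Proposal B: 6×4 + 5×5 + 6×3 + 6×2 + 6×5 = 109
Proposal C: 6×1 + 5×2 + 6×2 + 6×3 + 6×4 = 70
Proposal D: 6×2 + 5×3 + 6×5 + 6×5 + 6×3 = 105
Proposal E: 6×3 + 5×4 + 6×4 + 6×1 + 6×2 = 80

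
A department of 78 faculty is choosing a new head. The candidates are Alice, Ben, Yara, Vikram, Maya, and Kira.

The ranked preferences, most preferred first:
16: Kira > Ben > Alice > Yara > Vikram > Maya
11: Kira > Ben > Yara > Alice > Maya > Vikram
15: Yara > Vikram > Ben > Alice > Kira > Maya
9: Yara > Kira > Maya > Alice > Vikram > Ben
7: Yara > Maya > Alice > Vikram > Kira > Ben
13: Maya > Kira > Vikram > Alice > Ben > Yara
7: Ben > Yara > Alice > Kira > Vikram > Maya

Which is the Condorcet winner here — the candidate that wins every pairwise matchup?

Kira

Kira vs Alice: 49–29
Kira vs Ben: 56–22
Kira vs Yara: 40–38
Kira vs Vikram: 56–22
Kira vs Maya: 58–20
Kira beats every other candidate.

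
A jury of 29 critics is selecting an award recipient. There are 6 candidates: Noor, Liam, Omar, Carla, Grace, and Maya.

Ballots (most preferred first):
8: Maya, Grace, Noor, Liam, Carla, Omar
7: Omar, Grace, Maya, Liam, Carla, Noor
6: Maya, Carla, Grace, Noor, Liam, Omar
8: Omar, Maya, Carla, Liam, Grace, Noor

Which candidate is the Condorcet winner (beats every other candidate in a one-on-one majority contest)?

Omar

Omar vs Noor: 15–14
Omar vs Liam: 15–14
Omar vs Carla: 15–14
Omar vs Grace: 15–14
Omar vs Maya: 15–14
Omar beats every other candidate.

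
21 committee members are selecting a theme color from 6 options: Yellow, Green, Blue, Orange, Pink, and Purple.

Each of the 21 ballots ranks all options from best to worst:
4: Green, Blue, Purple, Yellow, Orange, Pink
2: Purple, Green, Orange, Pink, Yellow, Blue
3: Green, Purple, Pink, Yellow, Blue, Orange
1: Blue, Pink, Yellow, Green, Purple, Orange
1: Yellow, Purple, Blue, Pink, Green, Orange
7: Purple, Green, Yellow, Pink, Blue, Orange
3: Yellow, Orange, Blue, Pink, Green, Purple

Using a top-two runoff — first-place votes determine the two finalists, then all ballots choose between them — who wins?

Green

Round 1 first-place votes: Yellow 4, Green 7, Blue 1, Orange 0, Pink 0, Purple 9. Purple and Green advance.
Runoff: Purple is ranked above Green on 10 ballots, Green above Purple on 11.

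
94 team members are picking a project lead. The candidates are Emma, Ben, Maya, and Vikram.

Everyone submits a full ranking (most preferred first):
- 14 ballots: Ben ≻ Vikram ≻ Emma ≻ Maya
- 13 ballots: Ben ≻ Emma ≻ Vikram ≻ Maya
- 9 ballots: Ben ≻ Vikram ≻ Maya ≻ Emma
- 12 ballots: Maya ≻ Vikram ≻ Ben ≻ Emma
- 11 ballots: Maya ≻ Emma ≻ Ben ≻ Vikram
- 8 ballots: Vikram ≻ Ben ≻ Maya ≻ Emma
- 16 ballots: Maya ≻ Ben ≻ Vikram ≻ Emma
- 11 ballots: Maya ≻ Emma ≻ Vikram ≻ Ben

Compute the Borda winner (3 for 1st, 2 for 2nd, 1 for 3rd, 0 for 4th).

Ben

Emma: 14×1 + 13×2 + 9×0 + 12×0 + 11×2 + 8×0 + 16×0 + 11×2 = 84
Ben: 14×3 + 13×3 + 9×3 + 12×1 + 11×1 + 8×2 + 16×2 + 11×0 = 179
Maya: 14×0 + 13×0 + 9×1 + 12×3 + 11×3 + 8×1 + 16×3 + 11×3 = 167
Vikram: 14×2 + 13×1 + 9×2 + 12×2 + 11×0 + 8×3 + 16×1 + 11×1 = 134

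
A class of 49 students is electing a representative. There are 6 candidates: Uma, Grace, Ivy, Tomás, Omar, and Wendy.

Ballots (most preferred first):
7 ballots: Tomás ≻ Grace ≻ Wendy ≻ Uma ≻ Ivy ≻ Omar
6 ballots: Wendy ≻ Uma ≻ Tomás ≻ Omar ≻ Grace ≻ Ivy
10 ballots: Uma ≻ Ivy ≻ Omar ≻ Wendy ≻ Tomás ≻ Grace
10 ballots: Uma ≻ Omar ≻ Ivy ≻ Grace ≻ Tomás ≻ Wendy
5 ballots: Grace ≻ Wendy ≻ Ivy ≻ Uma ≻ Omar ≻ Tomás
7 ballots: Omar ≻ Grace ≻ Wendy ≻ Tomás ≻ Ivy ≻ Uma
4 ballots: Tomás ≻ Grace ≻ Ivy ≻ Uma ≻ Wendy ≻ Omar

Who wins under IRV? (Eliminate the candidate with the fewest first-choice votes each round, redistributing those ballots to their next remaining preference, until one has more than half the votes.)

Round 1: Uma 20, Grace 5, Ivy 0, Tomás 11, Omar 7, Wendy 6. Ivy eliminated.
Round 2: Uma 20, Grace 5, Tomás 11, Omar 7, Wendy 6. Grace eliminated.
Round 3: Uma 20, Tomás 11, Omar 7, Wendy 11. Omar eliminated.
Round 4: Uma 20, Tomás 11, Wendy 18. Tomás eliminated.
Round 5: Uma 24, Wendy 25. Wendy has a majority (≥25).

Wendy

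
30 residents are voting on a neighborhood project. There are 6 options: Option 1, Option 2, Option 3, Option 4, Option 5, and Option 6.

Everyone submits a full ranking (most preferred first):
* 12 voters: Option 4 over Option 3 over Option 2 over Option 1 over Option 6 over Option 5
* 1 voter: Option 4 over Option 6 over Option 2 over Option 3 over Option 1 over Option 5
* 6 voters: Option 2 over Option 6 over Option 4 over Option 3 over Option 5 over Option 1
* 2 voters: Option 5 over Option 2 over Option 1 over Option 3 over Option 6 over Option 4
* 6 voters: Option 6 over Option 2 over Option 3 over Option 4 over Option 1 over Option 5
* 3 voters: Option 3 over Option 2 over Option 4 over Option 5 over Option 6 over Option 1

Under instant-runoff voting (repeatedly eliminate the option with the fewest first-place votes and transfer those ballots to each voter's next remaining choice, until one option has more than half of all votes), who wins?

Option 2

Round 1: Option 1 0, Option 2 6, Option 3 3, Option 4 13, Option 5 2, Option 6 6. Option 1 eliminated.
Round 2: Option 2 6, Option 3 3, Option 4 13, Option 5 2, Option 6 6. Option 5 eliminated.
Round 3: Option 2 8, Option 3 3, Option 4 13, Option 6 6. Option 3 eliminated.
Round 4: Option 2 11, Option 4 13, Option 6 6. Option 6 eliminated.
Round 5: Option 2 17, Option 4 13. Option 2 has a majority (≥16).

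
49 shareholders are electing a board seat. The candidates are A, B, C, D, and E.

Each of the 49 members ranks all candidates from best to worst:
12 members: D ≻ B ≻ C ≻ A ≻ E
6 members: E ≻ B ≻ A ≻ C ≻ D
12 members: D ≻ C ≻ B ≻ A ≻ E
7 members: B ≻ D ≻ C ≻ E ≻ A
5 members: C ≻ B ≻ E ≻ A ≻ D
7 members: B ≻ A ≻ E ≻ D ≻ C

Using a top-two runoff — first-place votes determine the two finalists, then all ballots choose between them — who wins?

B

Round 1 first-place votes: A 0, B 14, C 5, D 24, E 6. D and B advance.
Runoff: D is ranked above B on 24 ballots, B above D on 25.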